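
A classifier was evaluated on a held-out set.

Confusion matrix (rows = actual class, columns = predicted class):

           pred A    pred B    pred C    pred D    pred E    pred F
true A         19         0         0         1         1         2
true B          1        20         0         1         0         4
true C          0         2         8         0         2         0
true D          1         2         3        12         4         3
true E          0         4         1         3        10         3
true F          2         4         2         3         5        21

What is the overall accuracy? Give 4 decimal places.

Accuracy = trace / total = (19+20+8+12+10+21=90) / 144 = 90/144 = 0.6250

0.6250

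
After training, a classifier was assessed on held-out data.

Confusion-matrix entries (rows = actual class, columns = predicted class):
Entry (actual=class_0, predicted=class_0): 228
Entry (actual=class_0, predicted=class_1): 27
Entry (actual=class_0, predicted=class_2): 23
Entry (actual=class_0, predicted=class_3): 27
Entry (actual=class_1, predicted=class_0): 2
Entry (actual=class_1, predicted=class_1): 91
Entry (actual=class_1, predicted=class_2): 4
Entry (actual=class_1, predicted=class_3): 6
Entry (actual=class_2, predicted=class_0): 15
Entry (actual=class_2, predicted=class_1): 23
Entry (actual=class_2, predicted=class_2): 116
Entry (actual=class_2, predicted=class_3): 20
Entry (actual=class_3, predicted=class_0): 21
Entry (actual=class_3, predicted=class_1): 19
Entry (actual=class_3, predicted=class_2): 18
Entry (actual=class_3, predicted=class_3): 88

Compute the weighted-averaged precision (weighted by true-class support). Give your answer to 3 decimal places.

0.737

Per-class precision (TP/(TP+FP)):
  class_0: TP=228, FP=2+15+21=38 → 228/266 = 0.8571
  class_1: TP=91, FP=27+23+19=69 → 91/160 = 0.5688
  class_2: TP=116, FP=23+4+18=45 → 116/161 = 0.7205
  class_3: TP=88, FP=27+6+20=53 → 88/141 = 0.6241
Weighted-precision = Σ (supportᵢ/N)·precisionᵢ with N=728: (305/728)·0.8571 + (103/728)·0.5688 + (174/728)·0.7205 + (146/728)·0.6241 = 0.737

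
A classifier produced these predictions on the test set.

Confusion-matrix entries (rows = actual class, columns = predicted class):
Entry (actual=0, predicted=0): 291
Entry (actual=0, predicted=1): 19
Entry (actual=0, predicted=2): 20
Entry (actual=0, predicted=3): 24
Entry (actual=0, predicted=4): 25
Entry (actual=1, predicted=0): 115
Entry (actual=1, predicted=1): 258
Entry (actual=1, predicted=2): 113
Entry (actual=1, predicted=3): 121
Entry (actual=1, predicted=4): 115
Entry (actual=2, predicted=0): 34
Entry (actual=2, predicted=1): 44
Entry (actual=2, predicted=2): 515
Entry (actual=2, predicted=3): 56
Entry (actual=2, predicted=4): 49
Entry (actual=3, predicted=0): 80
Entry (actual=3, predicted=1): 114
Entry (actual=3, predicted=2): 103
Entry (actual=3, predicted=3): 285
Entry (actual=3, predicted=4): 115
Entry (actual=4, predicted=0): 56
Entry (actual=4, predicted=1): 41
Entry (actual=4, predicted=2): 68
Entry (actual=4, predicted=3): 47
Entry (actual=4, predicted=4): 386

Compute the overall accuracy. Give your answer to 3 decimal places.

Accuracy = trace / total = (291+258+515+285+386=1735) / 3094 = 1735/3094 = 0.561

0.561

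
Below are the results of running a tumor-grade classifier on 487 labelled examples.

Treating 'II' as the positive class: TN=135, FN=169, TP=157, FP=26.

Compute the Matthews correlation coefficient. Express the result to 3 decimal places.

0.311

MCC = (TP·TN − FP·FN) / √((TP+FP)(TP+FN)(TN+FP)(TN+FN))
Numerator = 157·135 − 26·169 = 16801
Denominator = √(183·326·161·304) = √2919901152 = 54036.1097
MCC = 16801 / 54036.1097 = 0.311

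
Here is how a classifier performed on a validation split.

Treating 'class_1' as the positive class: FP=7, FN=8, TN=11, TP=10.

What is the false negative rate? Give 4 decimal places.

FNR = FN/(FN+TP) = 8/(8+10) = 0.4444

0.4444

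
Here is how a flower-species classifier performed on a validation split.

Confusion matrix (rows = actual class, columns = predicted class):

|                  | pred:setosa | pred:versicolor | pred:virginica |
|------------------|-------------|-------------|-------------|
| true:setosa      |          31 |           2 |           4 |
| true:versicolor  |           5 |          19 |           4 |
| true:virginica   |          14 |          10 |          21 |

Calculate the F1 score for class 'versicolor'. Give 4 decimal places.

F1 score = 2·TP/(2·TP+FP+FN).
versicolor: TP=19, FP=2+10=12, FN=5+4=9 → 38/59 = 0.64407

0.6441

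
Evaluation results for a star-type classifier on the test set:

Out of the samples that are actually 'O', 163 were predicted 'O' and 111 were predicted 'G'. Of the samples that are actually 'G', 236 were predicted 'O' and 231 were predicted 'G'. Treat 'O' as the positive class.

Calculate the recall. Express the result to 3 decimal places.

Recall = TP/(TP+FN) = 163/(163+111) = 163/274 = 0.595

0.595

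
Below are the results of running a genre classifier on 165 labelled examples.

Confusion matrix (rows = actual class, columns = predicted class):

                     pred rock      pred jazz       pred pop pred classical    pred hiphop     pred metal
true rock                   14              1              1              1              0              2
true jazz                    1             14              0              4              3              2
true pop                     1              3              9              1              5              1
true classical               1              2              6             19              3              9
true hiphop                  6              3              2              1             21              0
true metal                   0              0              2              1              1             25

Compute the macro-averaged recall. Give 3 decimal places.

0.624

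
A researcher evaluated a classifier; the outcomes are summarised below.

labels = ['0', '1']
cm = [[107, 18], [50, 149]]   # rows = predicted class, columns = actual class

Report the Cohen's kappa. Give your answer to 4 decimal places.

0.5773

Observed agreement pₒ = trace/N = 256/324 = 0.79012
Expected agreement pₑ = Σ (rowᵢ·colᵢ)/N² = (157·125 + 167·199)/324² = 0.50352
κ = (pₒ − pₑ)/(1 − pₑ) = (0.79012 − 0.50352)/(1 − 0.50352) = 0.5773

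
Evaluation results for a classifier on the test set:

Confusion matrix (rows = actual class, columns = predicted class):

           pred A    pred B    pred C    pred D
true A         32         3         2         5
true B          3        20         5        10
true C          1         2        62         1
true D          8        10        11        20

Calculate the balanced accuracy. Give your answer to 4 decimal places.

Balanced accuracy = mean of per-class recall.
  A: recall = 32/42 = 0.76190
  B: recall = 20/38 = 0.52632
  C: recall = 62/66 = 0.93939
  D: recall = 20/49 = 0.40816
Mean = (0.76190 + 0.52632 + 0.93939 + 0.40816) / 4 = 0.6589

0.6589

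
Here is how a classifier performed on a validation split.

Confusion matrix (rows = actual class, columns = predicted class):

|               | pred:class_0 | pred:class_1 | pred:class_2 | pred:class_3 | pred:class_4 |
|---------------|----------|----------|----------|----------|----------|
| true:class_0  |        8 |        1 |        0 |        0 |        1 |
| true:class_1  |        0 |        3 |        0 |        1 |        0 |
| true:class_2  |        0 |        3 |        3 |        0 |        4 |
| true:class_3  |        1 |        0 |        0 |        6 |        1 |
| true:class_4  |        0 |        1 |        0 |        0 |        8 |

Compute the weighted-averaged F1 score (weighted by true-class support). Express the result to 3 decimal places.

Per-class F1 score (2·TP/(2·TP+FP+FN)):
  class_0: TP=8, FP=0+0+1+0=1, FN=1+0+0+1=2 → 16/19 = 0.8421
  class_1: TP=3, FP=1+3+0+1=5, FN=0+0+1+0=1 → 6/12 = 0.5000
  class_2: TP=3, FP=0+0+0+0=0, FN=0+3+0+4=7 → 6/13 = 0.4615
  class_3: TP=6, FP=0+1+0+0=1, FN=1+0+0+1=2 → 12/15 = 0.8000
  class_4: TP=8, FP=1+0+4+1=6, FN=0+1+0+0=1 → 16/23 = 0.6957
Weighted-F1 score = Σ (supportᵢ/N)·F1 scoreᵢ with N=41: (10/41)·0.8421 + (4/41)·0.5000 + (10/41)·0.4615 + (8/41)·0.8000 + (9/41)·0.6957 = 0.676

0.676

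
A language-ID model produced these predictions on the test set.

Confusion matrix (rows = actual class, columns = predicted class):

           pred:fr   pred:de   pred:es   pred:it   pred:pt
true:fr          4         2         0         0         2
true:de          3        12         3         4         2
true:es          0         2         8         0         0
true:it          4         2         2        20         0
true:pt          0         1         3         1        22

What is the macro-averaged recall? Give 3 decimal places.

0.666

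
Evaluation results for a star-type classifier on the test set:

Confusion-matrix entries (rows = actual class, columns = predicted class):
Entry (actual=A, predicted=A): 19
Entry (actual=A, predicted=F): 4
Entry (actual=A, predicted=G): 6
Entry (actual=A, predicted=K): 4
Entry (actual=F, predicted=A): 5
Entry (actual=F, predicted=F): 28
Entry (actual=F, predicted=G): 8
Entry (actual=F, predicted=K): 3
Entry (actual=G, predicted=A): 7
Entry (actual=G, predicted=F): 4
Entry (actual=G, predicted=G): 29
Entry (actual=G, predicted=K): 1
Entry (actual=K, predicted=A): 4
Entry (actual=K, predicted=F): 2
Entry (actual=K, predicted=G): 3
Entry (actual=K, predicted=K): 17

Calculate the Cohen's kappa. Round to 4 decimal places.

0.5223

Observed agreement pₒ = trace/N = 93/144 = 0.64583
Expected agreement pₑ = Σ (rowᵢ·colᵢ)/N² = (33·35 + 44·38 + 41·46 + 26·25)/144² = 0.25863
κ = (pₒ − pₑ)/(1 − pₑ) = (0.64583 − 0.25863)/(1 − 0.25863) = 0.5223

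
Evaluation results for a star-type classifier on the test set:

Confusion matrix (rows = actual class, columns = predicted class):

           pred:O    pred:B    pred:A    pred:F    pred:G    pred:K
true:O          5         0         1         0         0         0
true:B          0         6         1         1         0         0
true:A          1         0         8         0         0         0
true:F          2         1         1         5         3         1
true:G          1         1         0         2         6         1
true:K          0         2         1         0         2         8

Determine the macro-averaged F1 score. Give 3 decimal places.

Per-class F1 score (2·TP/(2·TP+FP+FN)):
  O: TP=5, FP=0+1+2+1+0=4, FN=0+1+0+0+0=1 → 10/15 = 0.6667
  B: TP=6, FP=0+0+1+1+2=4, FN=0+1+1+0+0=2 → 12/18 = 0.6667
  A: TP=8, FP=1+1+1+0+1=4, FN=1+0+0+0+0=1 → 16/21 = 0.7619
  F: TP=5, FP=0+1+0+2+0=3, FN=2+1+1+3+1=8 → 10/21 = 0.4762
  G: TP=6, FP=0+0+0+3+2=5, FN=1+1+0+2+1=5 → 12/22 = 0.5455
  K: TP=8, FP=0+0+0+1+1=2, FN=0+2+1+0+2=5 → 16/23 = 0.6957
Macro-F1 score = mean = (0.6667 + 0.6667 + 0.7619 + 0.4762 + 0.5455 + 0.6957) / 6 = 0.635

0.635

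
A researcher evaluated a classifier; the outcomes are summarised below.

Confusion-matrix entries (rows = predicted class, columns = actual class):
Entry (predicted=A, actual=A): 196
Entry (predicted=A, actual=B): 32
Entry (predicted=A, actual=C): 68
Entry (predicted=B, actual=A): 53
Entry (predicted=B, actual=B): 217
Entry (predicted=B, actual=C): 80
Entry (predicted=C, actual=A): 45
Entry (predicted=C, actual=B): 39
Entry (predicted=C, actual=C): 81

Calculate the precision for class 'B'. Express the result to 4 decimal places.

Take TP from the diagonal, FP from the rest of the 'B' prediction marginal, FN from the rest of the 'B' actual marginal.
precision = TP/(TP+FP).
B: TP=217, FP=53+80=133 → 217/350 = 0.62000

0.6200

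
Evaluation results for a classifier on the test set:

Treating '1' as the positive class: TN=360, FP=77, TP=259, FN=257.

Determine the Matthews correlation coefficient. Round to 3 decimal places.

MCC = (TP·TN − FP·FN) / √((TP+FP)(TP+FN)(TN+FP)(TN+FN))
Numerator = 259·360 − 77·257 = 73451
Denominator = √(336·516·437·617) = √46747197504 = 216211.0023
MCC = 73451 / 216211.0023 = 0.340

0.340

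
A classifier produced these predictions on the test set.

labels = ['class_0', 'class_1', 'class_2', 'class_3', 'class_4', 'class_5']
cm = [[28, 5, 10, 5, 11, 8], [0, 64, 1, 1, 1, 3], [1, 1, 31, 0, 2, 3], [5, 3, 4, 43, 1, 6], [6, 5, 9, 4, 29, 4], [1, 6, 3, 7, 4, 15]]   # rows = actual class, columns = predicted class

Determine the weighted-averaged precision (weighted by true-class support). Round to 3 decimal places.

0.643

Per-class precision (TP/(TP+FP)):
  class_0: TP=28, FP=0+1+5+6+1=13 → 28/41 = 0.6829
  class_1: TP=64, FP=5+1+3+5+6=20 → 64/84 = 0.7619
  class_2: TP=31, FP=10+1+4+9+3=27 → 31/58 = 0.5345
  class_3: TP=43, FP=5+1+0+4+7=17 → 43/60 = 0.7167
  class_4: TP=29, FP=11+1+2+1+4=19 → 29/48 = 0.6042
  class_5: TP=15, FP=8+3+3+6+4=24 → 15/39 = 0.3846
Weighted-precision = Σ (supportᵢ/N)·precisionᵢ with N=330: (67/330)·0.6829 + (70/330)·0.7619 + (38/330)·0.5345 + (62/330)·0.7167 + (57/330)·0.6042 + (36/330)·0.3846 = 0.643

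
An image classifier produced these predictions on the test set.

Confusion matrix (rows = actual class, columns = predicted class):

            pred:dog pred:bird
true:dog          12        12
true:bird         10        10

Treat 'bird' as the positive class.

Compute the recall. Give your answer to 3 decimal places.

0.500

Recall = TP/(TP+FN) = 10/(10+10) = 10/20 = 0.500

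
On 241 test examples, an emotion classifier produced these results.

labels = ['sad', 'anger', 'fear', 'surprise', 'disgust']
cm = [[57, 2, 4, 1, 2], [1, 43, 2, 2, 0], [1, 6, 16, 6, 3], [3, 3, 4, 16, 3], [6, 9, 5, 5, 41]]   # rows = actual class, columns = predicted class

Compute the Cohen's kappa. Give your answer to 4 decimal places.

0.6396

Observed agreement pₒ = trace/N = 173/241 = 0.71784
Expected agreement pₑ = Σ (rowᵢ·colᵢ)/N² = (66·68 + 48·63 + 32·31 + 29·30 + 66·49)/241² = 0.21708
κ = (pₒ − pₑ)/(1 − pₑ) = (0.71784 − 0.21708)/(1 − 0.21708) = 0.6396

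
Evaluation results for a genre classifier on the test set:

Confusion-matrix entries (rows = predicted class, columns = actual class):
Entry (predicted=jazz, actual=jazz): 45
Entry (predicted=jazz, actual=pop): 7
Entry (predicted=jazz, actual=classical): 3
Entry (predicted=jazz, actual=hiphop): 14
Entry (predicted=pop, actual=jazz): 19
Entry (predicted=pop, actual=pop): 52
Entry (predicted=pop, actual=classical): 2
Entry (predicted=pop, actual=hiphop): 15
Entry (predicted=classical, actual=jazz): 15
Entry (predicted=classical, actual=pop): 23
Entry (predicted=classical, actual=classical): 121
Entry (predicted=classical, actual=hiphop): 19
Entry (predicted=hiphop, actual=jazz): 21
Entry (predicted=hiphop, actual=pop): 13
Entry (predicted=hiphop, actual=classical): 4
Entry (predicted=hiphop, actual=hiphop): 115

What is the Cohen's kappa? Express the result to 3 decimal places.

Observed agreement pₒ = trace/N = 333/488 = 0.6824
Expected agreement pₑ = Σ (rowᵢ·colᵢ)/N² = (100·69 + 95·88 + 130·178 + 163·153)/488² = 0.2660
κ = (pₒ − pₑ)/(1 − pₑ) = (0.6824 − 0.2660)/(1 − 0.2660) = 0.567

0.567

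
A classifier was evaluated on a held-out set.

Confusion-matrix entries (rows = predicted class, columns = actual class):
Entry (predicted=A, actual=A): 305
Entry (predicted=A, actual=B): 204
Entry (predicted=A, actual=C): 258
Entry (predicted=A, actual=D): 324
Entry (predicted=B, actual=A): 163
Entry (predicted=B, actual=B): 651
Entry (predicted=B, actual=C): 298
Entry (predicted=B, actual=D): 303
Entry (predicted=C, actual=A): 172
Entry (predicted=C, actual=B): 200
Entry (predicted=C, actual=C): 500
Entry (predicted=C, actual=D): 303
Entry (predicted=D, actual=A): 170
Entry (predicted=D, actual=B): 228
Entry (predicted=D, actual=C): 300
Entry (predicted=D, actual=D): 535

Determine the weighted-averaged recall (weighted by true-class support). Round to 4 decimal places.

Per-class recall (TP/(TP+FN)):
  A: TP=305, FN=163+172+170=505 → 305/810 = 0.37654
  B: TP=651, FN=204+200+228=632 → 651/1283 = 0.50740
  C: TP=500, FN=258+298+300=856 → 500/1356 = 0.36873
  D: TP=535, FN=324+303+303=930 → 535/1465 = 0.36519
Weighted-recall = Σ (supportᵢ/N)·recallᵢ with N=4914: (810/4914)·0.37654 + (1283/4914)·0.50740 + (1356/4914)·0.36873 + (1465/4914)·0.36519 = 0.4052

0.4052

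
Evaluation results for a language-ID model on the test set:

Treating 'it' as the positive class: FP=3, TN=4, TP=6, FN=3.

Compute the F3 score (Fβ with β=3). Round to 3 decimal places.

Fβ = (1+β²)·TP / ((1+β²)·TP + β²·FN + FP), with β²=9
= 10·6 / (10·6 + 9·3 + 3) = 0.667

0.667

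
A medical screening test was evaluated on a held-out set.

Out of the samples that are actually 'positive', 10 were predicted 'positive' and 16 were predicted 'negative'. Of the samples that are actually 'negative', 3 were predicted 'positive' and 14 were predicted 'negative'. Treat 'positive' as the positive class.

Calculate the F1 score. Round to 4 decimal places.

0.5128

Precision = TP/(TP+FP) = 10/13 = 0.7692
Recall = TP/(TP+FN) = 10/26 = 0.3846
F1 = 2·TP/(2·TP+FP+FN) = 20/39 = 0.5128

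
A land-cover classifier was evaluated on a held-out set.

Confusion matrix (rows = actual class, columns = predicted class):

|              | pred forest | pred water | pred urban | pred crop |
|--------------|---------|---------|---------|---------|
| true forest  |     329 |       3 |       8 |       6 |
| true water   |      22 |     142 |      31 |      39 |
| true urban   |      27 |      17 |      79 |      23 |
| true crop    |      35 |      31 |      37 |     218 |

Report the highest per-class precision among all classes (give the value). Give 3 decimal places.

Per-class precision (TP/(TP+FP)):
  forest: TP=329, FP=22+27+35=84 → 329/413 = 0.7966
  water: TP=142, FP=3+17+31=51 → 142/193 = 0.7358
  urban: TP=79, FP=8+31+37=76 → 79/155 = 0.5097
  crop: TP=218, FP=6+39+23=68 → 218/286 = 0.7622
Highest is class 'forest' with precision = 0.797.

0.797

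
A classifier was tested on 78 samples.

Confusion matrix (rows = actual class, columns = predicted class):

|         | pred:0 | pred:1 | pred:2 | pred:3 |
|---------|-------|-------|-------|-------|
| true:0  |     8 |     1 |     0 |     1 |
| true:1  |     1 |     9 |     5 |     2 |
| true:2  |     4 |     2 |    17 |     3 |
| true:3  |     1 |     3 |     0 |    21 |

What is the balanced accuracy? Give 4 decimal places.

0.7058

Balanced accuracy = mean of per-class recall.
  0: recall = 8/10 = 0.80000
  1: recall = 9/17 = 0.52941
  2: recall = 17/26 = 0.65385
  3: recall = 21/25 = 0.84000
Mean = (0.80000 + 0.52941 + 0.65385 + 0.84000) / 4 = 0.7058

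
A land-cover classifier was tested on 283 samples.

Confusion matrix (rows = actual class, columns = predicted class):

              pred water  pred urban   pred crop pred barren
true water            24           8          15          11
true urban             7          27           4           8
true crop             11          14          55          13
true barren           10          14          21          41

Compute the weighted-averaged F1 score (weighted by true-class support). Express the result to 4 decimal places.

0.5190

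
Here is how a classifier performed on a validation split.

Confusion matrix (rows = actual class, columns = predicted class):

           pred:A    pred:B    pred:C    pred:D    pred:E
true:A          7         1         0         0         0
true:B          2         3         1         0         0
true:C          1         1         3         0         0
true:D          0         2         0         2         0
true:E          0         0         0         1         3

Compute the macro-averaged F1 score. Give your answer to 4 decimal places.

0.6669

Per-class F1 score (2·TP/(2·TP+FP+FN)):
  A: TP=7, FP=2+1+0+0=3, FN=1+0+0+0=1 → 14/18 = 0.77778
  B: TP=3, FP=1+1+2+0=4, FN=2+1+0+0=3 → 6/13 = 0.46154
  C: TP=3, FP=0+1+0+0=1, FN=1+1+0+0=2 → 6/9 = 0.66667
  D: TP=2, FP=0+0+0+1=1, FN=0+2+0+0=2 → 4/7 = 0.57143
  E: TP=3, FP=0+0+0+0=0, FN=0+0+0+1=1 → 6/7 = 0.85714
Macro-F1 score = mean = (0.77778 + 0.46154 + 0.66667 + 0.57143 + 0.85714) / 5 = 0.6669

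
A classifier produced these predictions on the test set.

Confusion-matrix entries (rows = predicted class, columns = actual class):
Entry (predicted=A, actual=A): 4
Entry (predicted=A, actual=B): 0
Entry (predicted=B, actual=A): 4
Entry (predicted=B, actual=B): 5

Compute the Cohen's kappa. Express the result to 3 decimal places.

0.435

Observed agreement pₒ = trace/N = 9/13 = 0.6923
Expected agreement pₑ = Σ (rowᵢ·colᵢ)/N² = (8·4 + 5·9)/13² = 0.4556
κ = (pₒ − pₑ)/(1 − pₑ) = (0.6923 − 0.4556)/(1 − 0.4556) = 0.435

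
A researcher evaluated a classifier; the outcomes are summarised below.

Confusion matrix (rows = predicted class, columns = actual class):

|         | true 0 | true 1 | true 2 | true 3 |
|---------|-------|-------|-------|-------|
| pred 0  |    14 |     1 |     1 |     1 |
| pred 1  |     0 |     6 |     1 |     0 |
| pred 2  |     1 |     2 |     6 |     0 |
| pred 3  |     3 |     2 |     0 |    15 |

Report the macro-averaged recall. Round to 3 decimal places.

0.753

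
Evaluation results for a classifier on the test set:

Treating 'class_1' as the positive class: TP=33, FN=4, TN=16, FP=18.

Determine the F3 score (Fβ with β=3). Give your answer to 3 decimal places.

Fβ = (1+β²)·TP / ((1+β²)·TP + β²·FN + FP), with β²=9
= 10·33 / (10·33 + 9·4 + 18) = 0.859

0.859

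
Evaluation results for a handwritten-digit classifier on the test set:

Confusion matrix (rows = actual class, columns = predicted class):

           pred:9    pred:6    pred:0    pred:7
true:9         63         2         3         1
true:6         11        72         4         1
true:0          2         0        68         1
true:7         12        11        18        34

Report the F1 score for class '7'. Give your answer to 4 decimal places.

0.6071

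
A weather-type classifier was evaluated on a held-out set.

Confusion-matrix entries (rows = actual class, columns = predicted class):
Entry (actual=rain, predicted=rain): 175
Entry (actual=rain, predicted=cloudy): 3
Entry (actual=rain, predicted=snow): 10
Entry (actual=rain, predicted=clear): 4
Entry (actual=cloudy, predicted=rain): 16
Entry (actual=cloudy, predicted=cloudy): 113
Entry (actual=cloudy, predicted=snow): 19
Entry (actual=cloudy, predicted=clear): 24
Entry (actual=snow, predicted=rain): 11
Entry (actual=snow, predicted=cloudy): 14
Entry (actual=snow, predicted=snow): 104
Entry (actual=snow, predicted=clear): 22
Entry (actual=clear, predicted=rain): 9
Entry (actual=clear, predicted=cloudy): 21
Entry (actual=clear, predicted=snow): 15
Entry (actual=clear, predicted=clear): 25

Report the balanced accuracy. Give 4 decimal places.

Balanced accuracy = mean of per-class recall.
  rain: recall = 175/192 = 0.91146
  cloudy: recall = 113/172 = 0.65698
  snow: recall = 104/151 = 0.68874
  clear: recall = 25/70 = 0.35714
Mean = (0.91146 + 0.65698 + 0.68874 + 0.35714) / 4 = 0.6536

0.6536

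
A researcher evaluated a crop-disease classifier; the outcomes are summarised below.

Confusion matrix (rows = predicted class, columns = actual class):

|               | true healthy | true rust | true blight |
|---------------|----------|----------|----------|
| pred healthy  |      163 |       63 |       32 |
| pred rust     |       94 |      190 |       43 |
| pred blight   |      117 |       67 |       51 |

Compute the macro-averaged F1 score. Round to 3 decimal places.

Per-class F1 score (2·TP/(2·TP+FP+FN)):
  healthy: TP=163, FP=63+32=95, FN=94+117=211 → 326/632 = 0.5158
  rust: TP=190, FP=94+43=137, FN=63+67=130 → 380/647 = 0.5873
  blight: TP=51, FP=117+67=184, FN=32+43=75 → 102/361 = 0.2825
Macro-F1 score = mean = (0.5158 + 0.5873 + 0.2825) / 3 = 0.462

0.462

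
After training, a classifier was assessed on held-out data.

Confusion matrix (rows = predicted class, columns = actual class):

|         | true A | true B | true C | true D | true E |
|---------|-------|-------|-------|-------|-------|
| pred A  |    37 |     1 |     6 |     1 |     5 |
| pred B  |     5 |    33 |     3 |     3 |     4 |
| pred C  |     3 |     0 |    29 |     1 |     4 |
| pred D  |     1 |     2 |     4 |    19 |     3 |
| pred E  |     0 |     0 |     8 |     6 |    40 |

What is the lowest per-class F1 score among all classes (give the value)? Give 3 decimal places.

0.644

Per-class F1 score (2·TP/(2·TP+FP+FN)):
  A: TP=37, FP=1+6+1+5=13, FN=5+3+1+0=9 → 74/96 = 0.7708
  B: TP=33, FP=5+3+3+4=15, FN=1+0+2+0=3 → 66/84 = 0.7857
  C: TP=29, FP=3+0+1+4=8, FN=6+3+4+8=21 → 58/87 = 0.6667
  D: TP=19, FP=1+2+4+3=10, FN=1+3+1+6=11 → 38/59 = 0.6441
  E: TP=40, FP=0+0+8+6=14, FN=5+4+4+3=16 → 80/110 = 0.7273
Lowest is class 'D' with F1 score = 0.644.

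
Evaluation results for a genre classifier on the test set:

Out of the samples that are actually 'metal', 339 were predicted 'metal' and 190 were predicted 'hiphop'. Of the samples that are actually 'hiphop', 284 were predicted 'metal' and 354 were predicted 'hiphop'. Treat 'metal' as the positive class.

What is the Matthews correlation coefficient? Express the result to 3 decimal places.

MCC = (TP·TN − FP·FN) / √((TP+FP)(TP+FN)(TN+FP)(TN+FN))
Numerator = 339·354 − 284·190 = 66046
Denominator = √(623·529·638·544) = √114383477824 = 338206.2652
MCC = 66046 / 338206.2652 = 0.195

0.195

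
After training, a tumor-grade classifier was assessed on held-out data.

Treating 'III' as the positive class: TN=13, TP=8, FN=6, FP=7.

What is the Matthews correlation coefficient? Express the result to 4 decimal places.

0.2195

MCC = (TP·TN − FP·FN) / √((TP+FP)(TP+FN)(TN+FP)(TN+FN))
Numerator = 8·13 − 7·6 = 62
Denominator = √(15·14·20·19) = √79800 = 282.4889
MCC = 62 / 282.4889 = 0.2195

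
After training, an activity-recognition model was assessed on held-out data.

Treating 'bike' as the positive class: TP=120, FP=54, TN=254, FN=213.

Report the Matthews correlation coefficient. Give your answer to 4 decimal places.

0.2079

MCC = (TP·TN − FP·FN) / √((TP+FP)(TP+FN)(TN+FP)(TN+FN))
Numerator = 120·254 − 54·213 = 18978
Denominator = √(174·333·308·467) = √8334145512 = 91291.5413
MCC = 18978 / 91291.5413 = 0.2079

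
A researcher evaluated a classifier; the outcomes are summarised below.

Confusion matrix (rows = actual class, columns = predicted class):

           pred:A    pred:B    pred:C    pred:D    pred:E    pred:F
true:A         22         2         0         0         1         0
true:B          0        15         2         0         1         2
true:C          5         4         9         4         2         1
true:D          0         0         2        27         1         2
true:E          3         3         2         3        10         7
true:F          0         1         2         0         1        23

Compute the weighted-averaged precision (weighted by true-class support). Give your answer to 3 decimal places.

0.664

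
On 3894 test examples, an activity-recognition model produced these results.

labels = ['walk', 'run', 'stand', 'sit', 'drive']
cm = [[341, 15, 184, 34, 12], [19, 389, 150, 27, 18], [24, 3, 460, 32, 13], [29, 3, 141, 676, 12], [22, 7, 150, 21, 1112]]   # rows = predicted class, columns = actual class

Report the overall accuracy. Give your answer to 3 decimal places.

Accuracy = trace / total = (341+389+460+676+1112=2978) / 3894 = 2978/3894 = 0.765

0.765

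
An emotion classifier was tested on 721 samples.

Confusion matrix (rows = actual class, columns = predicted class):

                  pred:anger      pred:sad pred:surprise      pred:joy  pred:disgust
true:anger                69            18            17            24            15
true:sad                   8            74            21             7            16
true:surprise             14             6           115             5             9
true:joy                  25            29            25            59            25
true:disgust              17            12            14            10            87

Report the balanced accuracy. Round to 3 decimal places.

0.565

Balanced accuracy = mean of per-class recall.
  anger: recall = 69/143 = 0.4825
  sad: recall = 74/126 = 0.5873
  surprise: recall = 115/149 = 0.7718
  joy: recall = 59/163 = 0.3620
  disgust: recall = 87/140 = 0.6214
Mean = (0.4825 + 0.5873 + 0.7718 + 0.3620 + 0.6214) / 5 = 0.565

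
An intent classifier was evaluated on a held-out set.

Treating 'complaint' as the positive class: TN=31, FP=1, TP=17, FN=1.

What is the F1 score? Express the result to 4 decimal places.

0.9444

Precision = TP/(TP+FP) = 17/18 = 0.9444
Recall = TP/(TP+FN) = 17/18 = 0.9444
F1 = 2·TP/(2·TP+FP+FN) = 34/36 = 0.9444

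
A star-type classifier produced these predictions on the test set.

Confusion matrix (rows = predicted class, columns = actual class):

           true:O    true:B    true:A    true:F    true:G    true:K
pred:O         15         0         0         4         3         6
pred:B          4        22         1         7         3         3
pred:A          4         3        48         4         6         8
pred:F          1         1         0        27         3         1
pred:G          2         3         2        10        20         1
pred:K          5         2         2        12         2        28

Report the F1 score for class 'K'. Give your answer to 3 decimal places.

Treat 'K' as positive and all other classes as negative.
F1 score = 2·TP/(2·TP+FP+FN).
K: TP=28, FP=5+2+2+12+2=23, FN=6+3+8+1+1=19 → 56/98 = 0.5714

0.571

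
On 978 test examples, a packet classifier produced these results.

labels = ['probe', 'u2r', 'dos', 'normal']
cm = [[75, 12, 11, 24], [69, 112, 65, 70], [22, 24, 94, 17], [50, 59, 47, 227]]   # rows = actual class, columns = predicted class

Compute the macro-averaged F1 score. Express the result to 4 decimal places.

0.5011

Per-class F1 score (2·TP/(2·TP+FP+FN)):
  probe: TP=75, FP=69+22+50=141, FN=12+11+24=47 → 150/338 = 0.44379
  u2r: TP=112, FP=12+24+59=95, FN=69+65+70=204 → 224/523 = 0.42830
  dos: TP=94, FP=11+65+47=123, FN=22+24+17=63 → 188/374 = 0.50267
  normal: TP=227, FP=24+70+17=111, FN=50+59+47=156 → 454/721 = 0.62968
Macro-F1 score = mean = (0.44379 + 0.42830 + 0.50267 + 0.62968) / 4 = 0.5011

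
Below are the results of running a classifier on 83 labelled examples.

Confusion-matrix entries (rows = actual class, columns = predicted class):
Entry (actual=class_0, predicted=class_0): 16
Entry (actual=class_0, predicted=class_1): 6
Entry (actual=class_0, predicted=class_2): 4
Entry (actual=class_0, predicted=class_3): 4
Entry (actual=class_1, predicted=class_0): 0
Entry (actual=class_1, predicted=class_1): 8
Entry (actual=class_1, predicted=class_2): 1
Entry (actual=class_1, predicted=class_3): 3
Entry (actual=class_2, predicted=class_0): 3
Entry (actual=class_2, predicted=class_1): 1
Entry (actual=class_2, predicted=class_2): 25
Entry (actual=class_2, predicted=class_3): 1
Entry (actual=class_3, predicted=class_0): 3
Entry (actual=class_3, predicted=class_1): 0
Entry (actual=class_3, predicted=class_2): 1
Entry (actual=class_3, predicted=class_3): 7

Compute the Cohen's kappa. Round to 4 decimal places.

Observed agreement pₒ = trace/N = 56/83 = 0.67470
Expected agreement pₑ = Σ (rowᵢ·colᵢ)/N² = (30·22 + 12·15 + 30·31 + 11·15)/83² = 0.28088
κ = (pₒ − pₑ)/(1 − pₑ) = (0.67470 − 0.28088)/(1 − 0.28088) = 0.5476

0.5476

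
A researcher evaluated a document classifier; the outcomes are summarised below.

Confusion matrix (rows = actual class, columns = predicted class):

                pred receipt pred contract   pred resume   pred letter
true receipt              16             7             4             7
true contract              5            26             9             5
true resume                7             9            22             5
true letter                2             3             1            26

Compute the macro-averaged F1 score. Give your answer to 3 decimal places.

0.582

Per-class F1 score (2·TP/(2·TP+FP+FN)):
  receipt: TP=16, FP=5+7+2=14, FN=7+4+7=18 → 32/64 = 0.5000
  contract: TP=26, FP=7+9+3=19, FN=5+9+5=19 → 52/90 = 0.5778
  resume: TP=22, FP=4+9+1=14, FN=7+9+5=21 → 44/79 = 0.5570
  letter: TP=26, FP=7+5+5=17, FN=2+3+1=6 → 52/75 = 0.6933
Macro-F1 score = mean = (0.5000 + 0.5778 + 0.5570 + 0.6933) / 4 = 0.582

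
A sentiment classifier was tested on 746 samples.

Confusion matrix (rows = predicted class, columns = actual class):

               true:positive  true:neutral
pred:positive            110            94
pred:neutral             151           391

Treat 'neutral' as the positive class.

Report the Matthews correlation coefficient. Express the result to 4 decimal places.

0.2436

MCC = (TP·TN − FP·FN) / √((TP+FP)(TP+FN)(TN+FP)(TN+FN))
Numerator = 391·110 − 151·94 = 28816
Denominator = √(542·485·261·204) = √13996250280 = 118305.7491
MCC = 28816 / 118305.7491 = 0.2436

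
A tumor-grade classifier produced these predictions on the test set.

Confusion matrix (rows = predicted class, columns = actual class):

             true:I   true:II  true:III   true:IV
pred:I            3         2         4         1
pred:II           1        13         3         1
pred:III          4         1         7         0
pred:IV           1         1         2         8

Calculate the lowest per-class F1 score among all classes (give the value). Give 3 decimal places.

Per-class F1 score (2·TP/(2·TP+FP+FN)):
  I: TP=3, FP=2+4+1=7, FN=1+4+1=6 → 6/19 = 0.3158
  II: TP=13, FP=1+3+1=5, FN=2+1+1=4 → 26/35 = 0.7429
  III: TP=7, FP=4+1+0=5, FN=4+3+2=9 → 14/28 = 0.5000
  IV: TP=8, FP=1+1+2=4, FN=1+1+0=2 → 16/22 = 0.7273
Lowest is class 'I' with F1 score = 0.316.

0.316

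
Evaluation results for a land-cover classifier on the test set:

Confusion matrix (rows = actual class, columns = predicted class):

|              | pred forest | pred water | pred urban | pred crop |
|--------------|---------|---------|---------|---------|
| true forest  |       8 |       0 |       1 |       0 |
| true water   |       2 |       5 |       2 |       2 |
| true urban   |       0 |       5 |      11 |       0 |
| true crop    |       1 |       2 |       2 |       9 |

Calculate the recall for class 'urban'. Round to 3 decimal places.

recall = TP/(TP+FN).
urban: TP=11, FN=0+5+0=5 → 11/16 = 0.6875

0.688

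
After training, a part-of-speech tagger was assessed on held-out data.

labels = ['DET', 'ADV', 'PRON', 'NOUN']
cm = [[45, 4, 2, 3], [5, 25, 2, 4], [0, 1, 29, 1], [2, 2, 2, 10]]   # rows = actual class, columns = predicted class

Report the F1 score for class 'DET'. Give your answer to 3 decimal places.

0.849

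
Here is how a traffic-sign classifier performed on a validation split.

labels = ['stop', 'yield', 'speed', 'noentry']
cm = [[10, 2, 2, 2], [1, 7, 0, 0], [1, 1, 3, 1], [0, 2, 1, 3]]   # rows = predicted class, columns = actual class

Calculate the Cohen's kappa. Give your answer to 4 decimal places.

0.5000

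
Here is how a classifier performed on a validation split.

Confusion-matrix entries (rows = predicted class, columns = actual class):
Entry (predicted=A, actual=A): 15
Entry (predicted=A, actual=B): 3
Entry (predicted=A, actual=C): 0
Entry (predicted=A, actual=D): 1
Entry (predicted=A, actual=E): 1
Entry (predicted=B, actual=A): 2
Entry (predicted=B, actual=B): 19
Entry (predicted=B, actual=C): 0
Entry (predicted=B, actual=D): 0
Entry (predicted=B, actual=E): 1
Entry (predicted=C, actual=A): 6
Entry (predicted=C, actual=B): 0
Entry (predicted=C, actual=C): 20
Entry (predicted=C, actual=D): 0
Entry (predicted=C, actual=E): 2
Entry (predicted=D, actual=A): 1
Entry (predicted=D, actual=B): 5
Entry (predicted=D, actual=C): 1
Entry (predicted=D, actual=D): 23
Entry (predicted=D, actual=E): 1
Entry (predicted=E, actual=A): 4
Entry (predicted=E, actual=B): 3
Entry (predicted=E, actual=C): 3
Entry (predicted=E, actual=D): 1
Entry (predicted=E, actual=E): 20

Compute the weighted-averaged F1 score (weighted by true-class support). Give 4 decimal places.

0.7294

Per-class F1 score (2·TP/(2·TP+FP+FN)):
  A: TP=15, FP=3+0+1+1=5, FN=2+6+1+4=13 → 30/48 = 0.62500
  B: TP=19, FP=2+0+0+1=3, FN=3+0+5+3=11 → 38/52 = 0.73077
  C: TP=20, FP=6+0+0+2=8, FN=0+0+1+3=4 → 40/52 = 0.76923
  D: TP=23, FP=1+5+1+1=8, FN=1+0+0+1=2 → 46/56 = 0.82143
  E: TP=20, FP=4+3+3+1=11, FN=1+1+2+1=5 → 40/56 = 0.71429
Weighted-F1 score = Σ (supportᵢ/N)·F1 scoreᵢ with N=132: (28/132)·0.62500 + (30/132)·0.73077 + (24/132)·0.76923 + (25/132)·0.82143 + (25/132)·0.71429 = 0.7294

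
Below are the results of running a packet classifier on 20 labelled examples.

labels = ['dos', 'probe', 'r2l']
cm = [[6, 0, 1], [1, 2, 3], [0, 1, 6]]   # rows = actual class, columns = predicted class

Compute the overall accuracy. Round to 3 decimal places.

Accuracy = trace / total = (6+2+6=14) / 20 = 14/20 = 0.700

0.700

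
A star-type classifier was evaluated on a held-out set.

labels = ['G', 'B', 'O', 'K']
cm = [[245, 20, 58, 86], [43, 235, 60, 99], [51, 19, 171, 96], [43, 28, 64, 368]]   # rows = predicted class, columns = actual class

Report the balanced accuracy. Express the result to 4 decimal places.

Balanced accuracy = mean of per-class recall.
  G: recall = 245/382 = 0.64136
  B: recall = 235/302 = 0.77815
  O: recall = 171/353 = 0.48442
  K: recall = 368/649 = 0.56703
Mean = (0.64136 + 0.77815 + 0.48442 + 0.56703) / 4 = 0.6177

0.6177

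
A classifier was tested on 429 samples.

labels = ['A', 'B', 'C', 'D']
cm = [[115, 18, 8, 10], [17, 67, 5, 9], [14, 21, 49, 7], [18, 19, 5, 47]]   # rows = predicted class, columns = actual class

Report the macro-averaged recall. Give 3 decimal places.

Per-class recall (TP/(TP+FN)):
  A: TP=115, FN=17+14+18=49 → 115/164 = 0.7012
  B: TP=67, FN=18+21+19=58 → 67/125 = 0.5360
  C: TP=49, FN=8+5+5=18 → 49/67 = 0.7313
  D: TP=47, FN=10+9+7=26 → 47/73 = 0.6438
Macro-recall = mean = (0.7012 + 0.5360 + 0.7313 + 0.6438) / 4 = 0.653

0.653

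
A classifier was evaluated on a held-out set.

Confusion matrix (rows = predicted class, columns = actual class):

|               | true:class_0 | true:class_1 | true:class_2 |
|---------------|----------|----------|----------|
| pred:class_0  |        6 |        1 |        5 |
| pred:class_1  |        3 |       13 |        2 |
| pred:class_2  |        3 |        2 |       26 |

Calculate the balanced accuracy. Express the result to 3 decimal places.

Balanced accuracy = mean of per-class recall.
  class_0: recall = 6/12 = 0.5000
  class_1: recall = 13/16 = 0.8125
  class_2: recall = 26/33 = 0.7879
Mean = (0.5000 + 0.8125 + 0.7879) / 3 = 0.700

0.700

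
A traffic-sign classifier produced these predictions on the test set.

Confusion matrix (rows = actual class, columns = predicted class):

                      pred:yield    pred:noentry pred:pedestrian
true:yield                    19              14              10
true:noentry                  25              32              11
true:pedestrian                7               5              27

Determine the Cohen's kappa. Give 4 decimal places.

Observed agreement pₒ = trace/N = 78/150 = 0.52000
Expected agreement pₑ = Σ (rowᵢ·colᵢ)/N² = (43·51 + 68·51 + 39·48)/150² = 0.33480
κ = (pₒ − pₑ)/(1 − pₑ) = (0.52000 − 0.33480)/(1 − 0.33480) = 0.2784

0.2784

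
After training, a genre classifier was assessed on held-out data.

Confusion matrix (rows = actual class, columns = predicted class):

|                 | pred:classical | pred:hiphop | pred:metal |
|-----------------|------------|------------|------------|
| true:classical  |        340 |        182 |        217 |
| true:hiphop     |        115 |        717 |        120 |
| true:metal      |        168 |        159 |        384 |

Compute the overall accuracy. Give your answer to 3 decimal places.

Accuracy = trace / total = (340+717+384=1441) / 2402 = 1441/2402 = 0.600

0.600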